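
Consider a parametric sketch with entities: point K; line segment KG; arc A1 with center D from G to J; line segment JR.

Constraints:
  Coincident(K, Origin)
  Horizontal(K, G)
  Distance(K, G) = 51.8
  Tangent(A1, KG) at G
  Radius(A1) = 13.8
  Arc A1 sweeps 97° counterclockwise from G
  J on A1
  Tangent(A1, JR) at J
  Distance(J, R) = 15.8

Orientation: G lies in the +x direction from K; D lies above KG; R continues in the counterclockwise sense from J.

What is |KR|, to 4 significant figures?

70.80

K is at the origin; KG is horizontal with |KG| = 51.8 and G on the +x side, so G = (51.80, 0.000). The tangent condition forces DG to be normal to KG, so D = G + (0, 13.8) = (51.80, 13.80). On A1, G sits at bearing -90° from D; a 97° counterclockwise sweep puts J at bearing 7°, so J = D + 13.8·(cos 7°, sin 7°) = (65.50, 15.48). A1 meets JR tangentially, so DJ is at right angles to JR, so JR runs along (−sin 7°, cos 7°); with |JR| = 15.8, R = (63.57, 31.16). Then |KR| = |R − K| = 70.80.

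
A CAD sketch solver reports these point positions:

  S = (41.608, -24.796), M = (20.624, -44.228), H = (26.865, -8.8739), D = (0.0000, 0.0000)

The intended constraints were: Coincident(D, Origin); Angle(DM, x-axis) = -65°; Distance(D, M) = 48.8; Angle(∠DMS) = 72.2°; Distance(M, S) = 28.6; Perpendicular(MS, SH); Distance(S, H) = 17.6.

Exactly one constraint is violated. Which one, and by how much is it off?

Distance(S, H) = 17.6 — off by 4.10.

D = (0.00, 0.00) ✓; DM at -65.00° ✓; |DM| = 48.80 ✓; ∠DMS = 72.20° ✓; |MS| = 28.60 ✓; ∠(MS, SH) = 90.00° ✓; |SH| = 21.70 ✗.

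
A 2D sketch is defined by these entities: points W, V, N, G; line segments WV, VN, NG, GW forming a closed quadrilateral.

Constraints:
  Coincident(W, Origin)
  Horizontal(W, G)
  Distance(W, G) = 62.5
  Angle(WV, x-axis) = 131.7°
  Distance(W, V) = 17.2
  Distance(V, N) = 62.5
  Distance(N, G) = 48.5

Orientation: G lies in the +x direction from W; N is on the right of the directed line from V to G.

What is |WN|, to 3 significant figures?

45.3

Checks: |VN| = 62.50 ✓; |NG| = 48.50 ✓.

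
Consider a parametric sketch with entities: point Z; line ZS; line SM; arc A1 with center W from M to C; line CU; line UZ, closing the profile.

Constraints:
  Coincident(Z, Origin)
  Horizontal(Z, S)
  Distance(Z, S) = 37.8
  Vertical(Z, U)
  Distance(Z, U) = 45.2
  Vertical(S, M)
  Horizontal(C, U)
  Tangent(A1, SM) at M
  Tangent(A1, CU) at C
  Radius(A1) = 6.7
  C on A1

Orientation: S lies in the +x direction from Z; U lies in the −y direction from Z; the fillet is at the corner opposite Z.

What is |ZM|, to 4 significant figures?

53.95

The virtual corner opposite Z is at (37.80, -45.20). Since A1 is tangent to SM there, WM ⟂ SM and A1 meets CU tangentially, so WC is at right angles to CU, with radius 6.7, so the center W sits 6.7 in from both sides at W = (31.10, -38.50). That places the tangent points at M = (37.80, -38.50) on SM and C = (31.10, -45.20) on CU. Then |ZM| = |M − Z| = 53.95.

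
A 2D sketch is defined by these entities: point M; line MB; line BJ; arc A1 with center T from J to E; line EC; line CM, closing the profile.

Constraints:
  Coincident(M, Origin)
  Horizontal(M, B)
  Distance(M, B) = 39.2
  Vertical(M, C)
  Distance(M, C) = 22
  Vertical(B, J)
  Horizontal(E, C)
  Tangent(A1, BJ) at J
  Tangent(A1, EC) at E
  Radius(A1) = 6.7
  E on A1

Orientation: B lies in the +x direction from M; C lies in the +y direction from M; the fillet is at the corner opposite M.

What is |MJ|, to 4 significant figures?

42.08

M is at the origin; MB is horizontal with |MB| = 39.2 and B on the +x side, so B = (39.20, 0.000). MC is vertical with |MC| = 22.0 and C on the +y side, so C = (0.000, 22.00). The virtual corner opposite M is at (39.20, 22.00). Since A1 is tangent to BJ there, TJ ⟂ BJ and the tangent condition forces TE to be normal to EC, with radius 6.7, so the center T sits 6.7 in from both sides at T = (32.50, 15.30). That places the tangent points at J = (39.20, 15.30) on BJ and E = (32.50, 22.00) on EC. Then |MJ| = |J − M| = 42.08.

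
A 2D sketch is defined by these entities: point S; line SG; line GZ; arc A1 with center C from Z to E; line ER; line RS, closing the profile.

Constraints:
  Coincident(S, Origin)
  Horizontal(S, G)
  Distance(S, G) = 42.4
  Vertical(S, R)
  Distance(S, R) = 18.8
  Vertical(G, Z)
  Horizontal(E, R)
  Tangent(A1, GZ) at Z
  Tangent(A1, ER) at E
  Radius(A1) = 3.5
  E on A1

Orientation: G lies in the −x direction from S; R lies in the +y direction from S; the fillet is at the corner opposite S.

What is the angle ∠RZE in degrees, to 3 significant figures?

40.3°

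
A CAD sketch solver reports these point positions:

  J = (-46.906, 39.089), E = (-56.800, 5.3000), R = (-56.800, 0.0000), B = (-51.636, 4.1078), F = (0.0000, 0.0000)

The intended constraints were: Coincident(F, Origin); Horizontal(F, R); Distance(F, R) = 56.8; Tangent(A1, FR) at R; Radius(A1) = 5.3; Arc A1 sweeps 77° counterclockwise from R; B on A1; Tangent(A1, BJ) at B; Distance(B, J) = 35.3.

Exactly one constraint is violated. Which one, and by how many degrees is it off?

Tangent(A1, BJ) at B — off by 5.30°.

F = (0.00, 0.00) ✓; F.y = 0.00, R.y = 0.00 ✓; |FR| = 56.80 ✓; ∠(ER, RF) = 90.00° ✓; |ER| = 5.300 ✓; bearing(E→B) − bearing(E→R) = 77.00° ✓; |EB| = 5.300 ✓; ∠(EB, BJ) = 84.70° ✗; |BJ| = 35.30 ✓.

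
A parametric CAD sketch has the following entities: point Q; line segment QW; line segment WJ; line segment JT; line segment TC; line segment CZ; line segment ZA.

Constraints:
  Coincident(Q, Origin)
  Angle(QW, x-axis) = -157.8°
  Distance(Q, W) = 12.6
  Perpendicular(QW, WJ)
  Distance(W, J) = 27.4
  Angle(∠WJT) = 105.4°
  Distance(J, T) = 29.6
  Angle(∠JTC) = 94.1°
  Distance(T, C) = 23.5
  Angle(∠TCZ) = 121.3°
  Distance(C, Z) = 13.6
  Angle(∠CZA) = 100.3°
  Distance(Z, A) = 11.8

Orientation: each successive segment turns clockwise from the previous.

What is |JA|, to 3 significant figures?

25.9

Q is at the origin; QW runs at -157.8° with length 12.6, so W = (-11.7, -4.76). QW is perpendicular to WJ, so WJ runs at 112°; with |WJ| = 27.4, J = (-22.0, 20.6). ∠WJT = 105.4° gives JT at 37.6° from the x-axis; with |JT| = 29.6, T = (1.43, 38.7). ∠JTC = 94.1° gives TC at -48.3° from the x-axis; with |TC| = 23.5, C = (17.1, 21.1). ∠TCZ = 121.3° gives CZ at -107° from the x-axis; with |CZ| = 13.6, Z = (13.1, 8.12). ∠CZA = 100.3° gives ZA at 173° from the x-axis; with |ZA| = 11.8, A = (1.37, 9.49). Then |JA| = |A − J| = 25.9.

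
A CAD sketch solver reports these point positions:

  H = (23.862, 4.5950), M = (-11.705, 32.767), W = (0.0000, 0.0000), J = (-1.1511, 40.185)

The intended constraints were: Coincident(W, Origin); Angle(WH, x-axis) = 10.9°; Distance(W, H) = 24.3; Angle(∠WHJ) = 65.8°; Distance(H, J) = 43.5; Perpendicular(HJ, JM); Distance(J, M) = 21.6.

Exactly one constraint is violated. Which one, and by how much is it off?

Distance(J, M) = 21.6 — off by 8.70.

W = (0.00, 0.00) ✓; WH at 10.90° ✓; |WH| = 24.30 ✓; ∠WHJ = 65.80° ✓; |HJ| = 43.50 ✓; ∠(HJ, JM) = 90.00° ✓; |JM| = 12.90 ✗.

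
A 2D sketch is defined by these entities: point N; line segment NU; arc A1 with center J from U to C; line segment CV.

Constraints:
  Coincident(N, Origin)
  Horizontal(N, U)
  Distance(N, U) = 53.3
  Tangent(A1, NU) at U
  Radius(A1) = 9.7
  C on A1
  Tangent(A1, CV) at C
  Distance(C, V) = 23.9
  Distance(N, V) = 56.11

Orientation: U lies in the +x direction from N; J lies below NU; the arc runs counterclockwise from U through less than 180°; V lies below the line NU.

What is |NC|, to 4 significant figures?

44.77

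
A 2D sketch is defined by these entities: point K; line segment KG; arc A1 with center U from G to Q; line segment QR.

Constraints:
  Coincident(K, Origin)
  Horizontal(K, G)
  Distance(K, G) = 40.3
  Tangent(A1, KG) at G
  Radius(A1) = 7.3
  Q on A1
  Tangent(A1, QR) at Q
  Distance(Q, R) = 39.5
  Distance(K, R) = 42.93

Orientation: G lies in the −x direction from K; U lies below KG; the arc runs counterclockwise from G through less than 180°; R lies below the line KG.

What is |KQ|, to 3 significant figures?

47.0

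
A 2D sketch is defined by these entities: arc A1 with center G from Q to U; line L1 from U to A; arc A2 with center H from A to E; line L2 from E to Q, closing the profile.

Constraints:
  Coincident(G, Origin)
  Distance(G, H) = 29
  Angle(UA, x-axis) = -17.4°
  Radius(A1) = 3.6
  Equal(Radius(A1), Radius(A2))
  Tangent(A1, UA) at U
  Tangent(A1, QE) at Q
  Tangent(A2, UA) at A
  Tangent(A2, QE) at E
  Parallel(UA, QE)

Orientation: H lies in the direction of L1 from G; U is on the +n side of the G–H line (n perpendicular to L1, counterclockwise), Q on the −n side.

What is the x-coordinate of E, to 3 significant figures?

26.6

Tangency of A1 to both parallel lines with radius 3.6 puts U and Q at G ± 3.6·n: U = (1.08, 3.44), Q = (-1.08, -3.44). Equal radii place A and E the same way about H: A = H + 3.6·n = (28.7, -5.24), E = H − 3.6·n = (26.6, -12.1). So E.x = 26.6.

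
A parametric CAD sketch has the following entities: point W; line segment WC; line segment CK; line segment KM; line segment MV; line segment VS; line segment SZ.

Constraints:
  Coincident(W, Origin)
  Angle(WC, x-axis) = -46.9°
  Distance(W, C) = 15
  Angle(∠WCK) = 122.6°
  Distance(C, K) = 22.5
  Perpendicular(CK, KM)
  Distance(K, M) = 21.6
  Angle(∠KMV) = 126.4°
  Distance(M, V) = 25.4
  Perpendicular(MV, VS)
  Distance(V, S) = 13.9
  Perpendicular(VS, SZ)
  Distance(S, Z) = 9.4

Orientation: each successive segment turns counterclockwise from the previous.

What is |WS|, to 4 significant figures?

12.99

W is at the origin; WC runs at -46.9° with length 15.0, so C = (10.25, -10.95). ∠WCK = 122.6° gives CK at 10.50° from the x-axis; with |CK| = 22.5, K = (32.37, -6.852). The perpendicularity gives KM at right angles to CK, so KM runs at 100.5°; with |KM| = 21.6, M = (28.44, 14.39). ∠KMV = 126.4° gives MV at 154.1° from the x-axis; with |MV| = 25.4, V = (5.587, 25.48). The perpendicularity gives VS at right angles to MV, so VS runs at -115.9°; with |VS| = 13.9, S = (-0.4843, 12.98). Then |WS| = |S − W| = 12.99.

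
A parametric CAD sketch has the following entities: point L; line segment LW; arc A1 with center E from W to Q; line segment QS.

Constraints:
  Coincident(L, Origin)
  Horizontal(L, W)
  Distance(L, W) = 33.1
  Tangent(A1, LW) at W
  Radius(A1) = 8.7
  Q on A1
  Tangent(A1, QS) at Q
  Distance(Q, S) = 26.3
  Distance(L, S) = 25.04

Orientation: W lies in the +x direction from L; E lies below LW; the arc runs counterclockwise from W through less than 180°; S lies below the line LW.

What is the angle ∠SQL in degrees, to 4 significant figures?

56.46°

L is at the origin; L and W share the same y with |LW| = 33.1 and W on the +x side, so W = (33.10, 0.000). Since A1 is tangent to LW there, EW ⟂ LW, so E = W + (0, -8.7) = (33.10, -8.700). Since EQ ⟂ QS (tangency), |ES| = √(8.7² + 26.3²) = 27.70 regardless of where Q sits on A1. So S lies on both circle(L, 25.04) and circle(E, 27.70); the below-LW intersection is S = (9.481, -23.18). Q is the foot of the tangent from S: Q = (26.45, -3.085).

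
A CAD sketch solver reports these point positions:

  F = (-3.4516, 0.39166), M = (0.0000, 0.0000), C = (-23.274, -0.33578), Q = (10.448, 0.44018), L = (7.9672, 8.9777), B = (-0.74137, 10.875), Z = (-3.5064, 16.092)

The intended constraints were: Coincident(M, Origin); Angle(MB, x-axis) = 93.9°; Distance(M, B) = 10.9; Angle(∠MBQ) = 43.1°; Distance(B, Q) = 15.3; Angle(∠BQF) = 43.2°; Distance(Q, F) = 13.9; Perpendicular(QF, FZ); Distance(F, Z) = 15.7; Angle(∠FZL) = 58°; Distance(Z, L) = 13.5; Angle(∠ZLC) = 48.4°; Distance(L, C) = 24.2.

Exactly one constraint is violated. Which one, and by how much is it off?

Distance(L, C) = 24.2 — off by 8.40.

M = (0.00, 0.00) ✓; MB at 93.90° ✓; |MB| = 10.90 ✓; ∠MBQ = 43.10° ✓; |BQ| = 15.30 ✓; ∠BQF = 43.20° ✓; |QF| = 13.90 ✓; ∠(QF, FZ) = 90.00° ✓; |FZ| = 15.70 ✓; ∠FZL = 58.00° ✓; |ZL| = 13.50 ✓; ∠ZLC = 48.40° ✓; |LC| = 32.60 ✗.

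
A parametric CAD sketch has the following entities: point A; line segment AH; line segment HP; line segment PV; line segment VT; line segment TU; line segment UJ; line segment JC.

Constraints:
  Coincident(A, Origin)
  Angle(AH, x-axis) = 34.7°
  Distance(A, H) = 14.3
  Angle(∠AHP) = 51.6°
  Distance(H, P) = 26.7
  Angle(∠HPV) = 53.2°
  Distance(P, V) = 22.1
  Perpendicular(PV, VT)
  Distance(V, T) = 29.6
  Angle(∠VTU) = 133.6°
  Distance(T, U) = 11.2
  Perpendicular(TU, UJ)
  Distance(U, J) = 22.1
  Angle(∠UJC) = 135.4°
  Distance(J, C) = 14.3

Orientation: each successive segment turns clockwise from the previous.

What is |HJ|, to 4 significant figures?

17.25

∠VTU = 133.6° gives TU at 3.100° from the x-axis; with |TU| = 11.2, U = (23.64, 18.96). TU ⟂ UJ, so UJ runs at -86.90°; with |UJ| = 22.1, J = (24.83, -3.105). Then |HJ| = |J − H| = 17.25.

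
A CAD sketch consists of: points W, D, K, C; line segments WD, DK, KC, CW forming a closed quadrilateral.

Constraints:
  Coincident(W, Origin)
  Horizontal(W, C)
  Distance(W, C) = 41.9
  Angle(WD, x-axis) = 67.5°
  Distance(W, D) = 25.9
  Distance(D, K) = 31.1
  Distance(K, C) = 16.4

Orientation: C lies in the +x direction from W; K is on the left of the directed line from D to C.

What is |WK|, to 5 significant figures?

43.248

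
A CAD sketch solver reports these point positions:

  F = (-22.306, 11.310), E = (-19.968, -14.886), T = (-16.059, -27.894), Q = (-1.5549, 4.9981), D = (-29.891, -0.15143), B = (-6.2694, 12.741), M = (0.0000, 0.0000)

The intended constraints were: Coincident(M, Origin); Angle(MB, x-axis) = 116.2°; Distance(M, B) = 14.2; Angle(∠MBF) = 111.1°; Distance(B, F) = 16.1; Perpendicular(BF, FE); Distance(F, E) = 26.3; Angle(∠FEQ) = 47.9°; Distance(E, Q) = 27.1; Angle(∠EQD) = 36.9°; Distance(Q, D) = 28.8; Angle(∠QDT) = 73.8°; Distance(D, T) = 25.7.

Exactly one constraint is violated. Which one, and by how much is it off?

Distance(D, T) = 25.7 — off by 5.30.

M = (0.00, 0.00) ✓; MB at 116.2° ✓; |MB| = 14.20 ✓; ∠MBF = 111.1° ✓; |BF| = 16.10 ✓; ∠(BF, FE) = 90.00° ✓; |FE| = 26.30 ✓; ∠FEQ = 47.90° ✓; |EQ| = 27.10 ✓; ∠EQD = 36.90° ✓; |QD| = 28.80 ✓; ∠QDT = 73.80° ✓; |DT| = 31.00 ✗.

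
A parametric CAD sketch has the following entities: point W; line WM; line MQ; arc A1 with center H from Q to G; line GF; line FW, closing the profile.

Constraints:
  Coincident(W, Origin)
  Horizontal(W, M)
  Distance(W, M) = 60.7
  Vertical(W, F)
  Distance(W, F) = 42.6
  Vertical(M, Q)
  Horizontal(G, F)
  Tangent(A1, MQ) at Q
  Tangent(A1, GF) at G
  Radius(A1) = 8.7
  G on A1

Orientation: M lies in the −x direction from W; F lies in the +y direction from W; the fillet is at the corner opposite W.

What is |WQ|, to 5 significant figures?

69.525

The virtual corner opposite W is at (-60.700, 42.600). Since A1 is tangent to MQ there, HQ ⟂ MQ and tangency of A1 to GF means the radius HG is perpendicular to GF, with radius 8.7, so the center H sits 8.7 in from both sides at H = (-52.000, 33.900). That places the tangent points at Q = (-60.700, 33.900) on MQ and G = (-52.000, 42.600) on GF. Then |WQ| = |Q − W| = 69.525.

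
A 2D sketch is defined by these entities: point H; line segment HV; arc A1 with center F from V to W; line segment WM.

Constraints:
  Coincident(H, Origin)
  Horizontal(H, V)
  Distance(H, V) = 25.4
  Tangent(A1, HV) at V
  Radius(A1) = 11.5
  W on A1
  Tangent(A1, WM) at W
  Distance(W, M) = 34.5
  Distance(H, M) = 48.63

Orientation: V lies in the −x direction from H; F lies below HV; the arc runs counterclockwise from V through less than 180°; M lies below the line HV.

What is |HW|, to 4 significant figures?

39.23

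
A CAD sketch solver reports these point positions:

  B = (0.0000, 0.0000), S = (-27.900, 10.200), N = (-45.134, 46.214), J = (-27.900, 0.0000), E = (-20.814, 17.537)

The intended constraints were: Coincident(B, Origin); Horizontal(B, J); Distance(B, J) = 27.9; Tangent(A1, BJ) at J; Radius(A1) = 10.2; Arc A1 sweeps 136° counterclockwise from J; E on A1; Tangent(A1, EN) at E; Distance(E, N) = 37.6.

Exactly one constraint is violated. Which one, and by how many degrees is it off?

Tangent(A1, EN) at E — off by 5.70°.

B = (0.00, 0.00) ✓; B.y = 0.00, J.y = 0.00 ✓; |BJ| = 27.90 ✓; ∠(SJ, JB) = 90.00° ✓; |SJ| = 10.20 ✓; bearing(S→E) − bearing(S→J) = 136.0° ✓; |SE| = 10.20 ✓; ∠(SE, EN) = 95.70° ✗; |EN| = 37.60 ✓.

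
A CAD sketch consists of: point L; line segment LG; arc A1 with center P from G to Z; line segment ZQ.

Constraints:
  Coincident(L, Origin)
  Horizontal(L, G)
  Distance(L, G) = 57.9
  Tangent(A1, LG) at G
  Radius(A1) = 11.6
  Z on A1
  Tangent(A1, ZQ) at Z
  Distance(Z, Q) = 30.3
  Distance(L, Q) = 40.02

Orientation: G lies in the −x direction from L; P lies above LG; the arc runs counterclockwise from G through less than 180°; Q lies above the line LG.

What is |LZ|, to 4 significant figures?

49.24

L is at the origin; LG is horizontal with |LG| = 57.9 and G on the −x side, so G = (-57.90, 0.000). A1 meets LG tangentially, so PG is at right angles to LG, so P = G + (0, 11.6) = (-57.90, 11.60). Since PZ ⟂ ZQ (tangency), |PQ| = √(11.6² + 30.3²) = 32.44 regardless of where Z sits on A1. So Q lies on both circle(L, 40.02) and circle(P, 32.44); the above-LG intersection is Q = (-29.42, 27.13). Z is the foot of the tangent from Q: Z = (-49.07, 4.075).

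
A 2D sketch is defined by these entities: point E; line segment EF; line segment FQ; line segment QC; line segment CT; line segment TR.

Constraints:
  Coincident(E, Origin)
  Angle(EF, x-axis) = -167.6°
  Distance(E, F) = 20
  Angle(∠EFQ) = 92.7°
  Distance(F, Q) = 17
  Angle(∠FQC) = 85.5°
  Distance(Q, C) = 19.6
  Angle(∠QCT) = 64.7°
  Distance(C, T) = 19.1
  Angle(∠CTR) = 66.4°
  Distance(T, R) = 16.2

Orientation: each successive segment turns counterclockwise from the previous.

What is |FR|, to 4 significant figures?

11.90

E is at the origin; EF runs at -167.6° with length 20.0, so F = (-19.53, -4.295). ∠EFQ = 92.7° gives FQ at -80.30° from the x-axis; with |FQ| = 17.0, Q = (-16.67, -21.05). ∠FQC = 85.5° gives QC at 14.20° from the x-axis; with |QC| = 19.6, C = (2.332, -16.24). ∠QCT = 64.7° gives CT at 129.5° from the x-axis; with |CT| = 19.1, T = (-9.817, -1.506). ∠CTR = 66.4° gives TR at -116.9° from the x-axis; with |TR| = 16.2, R = (-17.15, -15.95). Then |FR| = |R − F| = 11.90.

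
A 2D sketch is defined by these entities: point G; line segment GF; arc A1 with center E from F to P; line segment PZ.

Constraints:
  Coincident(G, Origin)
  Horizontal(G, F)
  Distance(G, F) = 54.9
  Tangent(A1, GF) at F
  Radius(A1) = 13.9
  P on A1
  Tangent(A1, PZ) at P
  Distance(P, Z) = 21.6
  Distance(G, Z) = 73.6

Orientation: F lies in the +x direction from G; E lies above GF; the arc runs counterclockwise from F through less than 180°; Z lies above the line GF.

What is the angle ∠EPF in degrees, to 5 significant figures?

37.611°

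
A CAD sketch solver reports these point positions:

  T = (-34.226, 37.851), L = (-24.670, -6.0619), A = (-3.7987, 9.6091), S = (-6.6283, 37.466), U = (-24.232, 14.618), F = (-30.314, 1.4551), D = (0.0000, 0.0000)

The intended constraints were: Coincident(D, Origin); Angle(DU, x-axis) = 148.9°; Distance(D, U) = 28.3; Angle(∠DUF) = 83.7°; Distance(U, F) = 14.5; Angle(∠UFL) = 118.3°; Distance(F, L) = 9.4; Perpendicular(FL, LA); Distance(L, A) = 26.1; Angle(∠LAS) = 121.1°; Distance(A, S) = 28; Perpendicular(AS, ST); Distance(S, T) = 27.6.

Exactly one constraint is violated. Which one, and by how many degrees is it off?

Perpendicular(AS, ST) — off by 6.60°.

D = (0.00, 0.00) ✓; DU at 148.9° ✓; |DU| = 28.30 ✓; ∠DUF = 83.70° ✓; |UF| = 14.50 ✓; ∠UFL = 118.3° ✓; |FL| = 9.400 ✓; ∠(FL, LA) = 90.00° ✓; |LA| = 26.10 ✓; ∠LAS = 121.1° ✓; |AS| = 28.00 ✓; ∠(AS, ST) = 83.40° ✗; |ST| = 27.60 ✓.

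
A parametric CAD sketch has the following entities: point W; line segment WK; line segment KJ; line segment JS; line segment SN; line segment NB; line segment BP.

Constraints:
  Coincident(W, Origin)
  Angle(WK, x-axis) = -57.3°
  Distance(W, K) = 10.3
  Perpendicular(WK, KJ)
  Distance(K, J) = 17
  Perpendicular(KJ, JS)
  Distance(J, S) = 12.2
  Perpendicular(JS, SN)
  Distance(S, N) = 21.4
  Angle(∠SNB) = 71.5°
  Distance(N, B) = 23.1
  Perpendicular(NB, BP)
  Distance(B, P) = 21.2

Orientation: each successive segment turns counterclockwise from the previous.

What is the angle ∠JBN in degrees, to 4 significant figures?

73.90°

W is at the origin; WK runs at -57.3° with length 10.3, so K = (5.564, -8.668). The perpendicularity gives KJ at right angles to WK, so KJ runs at 32.70°; with |KJ| = 17.0, J = (19.87, 0.5165). KJ ⟂ JS, so JS runs at 122.7°; with |JS| = 12.2, S = (13.28, 10.78). JS is perpendicular to SN, so SN runs at -147.3°; with |SN| = 21.4, N = (-4.729, -0.7782). ∠SNB = 71.5° gives NB at -38.80° from the x-axis; with |NB| = 23.1, B = (13.27, -15.25). Then cos ∠JBN = BJ·BN / (|BJ||BN|), giving 73.90°.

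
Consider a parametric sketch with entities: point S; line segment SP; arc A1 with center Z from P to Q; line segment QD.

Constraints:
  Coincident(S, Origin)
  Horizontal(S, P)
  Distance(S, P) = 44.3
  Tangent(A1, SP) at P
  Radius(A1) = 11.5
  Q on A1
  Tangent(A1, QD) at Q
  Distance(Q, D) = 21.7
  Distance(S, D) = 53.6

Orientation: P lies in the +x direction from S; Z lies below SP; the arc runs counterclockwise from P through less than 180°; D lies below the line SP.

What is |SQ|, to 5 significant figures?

36.580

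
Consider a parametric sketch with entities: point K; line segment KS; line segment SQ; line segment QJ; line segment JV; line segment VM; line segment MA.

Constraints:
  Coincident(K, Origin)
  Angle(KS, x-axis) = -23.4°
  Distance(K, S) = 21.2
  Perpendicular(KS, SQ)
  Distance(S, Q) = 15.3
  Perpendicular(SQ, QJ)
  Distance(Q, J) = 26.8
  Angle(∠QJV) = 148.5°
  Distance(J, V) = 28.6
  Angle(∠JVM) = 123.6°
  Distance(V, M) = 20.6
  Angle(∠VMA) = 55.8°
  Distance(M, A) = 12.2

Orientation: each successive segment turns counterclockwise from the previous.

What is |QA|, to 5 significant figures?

50.742

K is at the origin; KS runs at -23.4° with length 21.2, so S = (19.456, -8.4195). KS is perpendicular to SQ, so SQ runs at 66.600°; with |SQ| = 15.3, Q = (25.533, 5.6221). The perpendicularity gives QJ at right angles to SQ, so QJ runs at 156.60°; with |QJ| = 26.8, J = (0.93694, 16.266). ∠QJV = 148.5° gives JV at -171.90° from the x-axis; with |JV| = 28.6, V = (-27.378, 12.236). ∠JVM = 123.6° gives VM at -115.50° from the x-axis; with |VM| = 20.6, M = (-36.246, -6.3574). ∠VMA = 55.8° gives MA at 8.7000° from the x-axis; with |MA| = 12.2, A = (-24.187, -4.5120). Then |QA| = |A − Q| = 50.742.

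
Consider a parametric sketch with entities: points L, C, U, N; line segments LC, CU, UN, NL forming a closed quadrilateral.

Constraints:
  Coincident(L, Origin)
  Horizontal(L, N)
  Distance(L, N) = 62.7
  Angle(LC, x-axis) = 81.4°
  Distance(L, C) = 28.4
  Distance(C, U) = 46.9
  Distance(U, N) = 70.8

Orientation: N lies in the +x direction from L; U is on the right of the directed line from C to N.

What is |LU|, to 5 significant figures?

18.660

L is at the origin; LN is horizontal with |LN| = 62.7 and N in +x, so N = (62.7, 0). LC runs at 81.4° with |LC| = 28.4, so C = (4.2468, 28.081). U is determined by |CU| = 46.9 and |UN| = 70.8 together: it lies at the intersection of circle(C, 46.9) and circle(N, 70.8). With |CN| = 64.848, the foot of the radical line on CN is 10.735 from C and the perpendicular offset is √(46.9² − 10.735²) = 45.655. Taking the right-of-CN solution: U = (-5.8465, -17.720).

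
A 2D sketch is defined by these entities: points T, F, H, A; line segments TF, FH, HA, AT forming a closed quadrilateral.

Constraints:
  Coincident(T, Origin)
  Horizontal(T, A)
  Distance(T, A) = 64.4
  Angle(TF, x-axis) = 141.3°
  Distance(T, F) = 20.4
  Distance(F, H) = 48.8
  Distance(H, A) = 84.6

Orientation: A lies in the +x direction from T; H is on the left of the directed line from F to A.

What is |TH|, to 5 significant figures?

57.930

Checks: T.y = 0.00, A.y = 0.00 ✓; |FH| = 48.80 ✓; |HA| = 84.60 ✓.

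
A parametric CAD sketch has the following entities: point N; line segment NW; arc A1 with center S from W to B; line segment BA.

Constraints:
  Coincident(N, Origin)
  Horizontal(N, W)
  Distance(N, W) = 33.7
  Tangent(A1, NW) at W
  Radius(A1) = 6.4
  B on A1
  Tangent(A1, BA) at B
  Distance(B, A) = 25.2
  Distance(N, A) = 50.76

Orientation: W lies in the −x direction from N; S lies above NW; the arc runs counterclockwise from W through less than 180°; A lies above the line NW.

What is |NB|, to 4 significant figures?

29.54

N is at the origin; N and W share the same y with |NW| = 33.7 and W on the −x side, so W = (-33.70, 0.000). Since A1 is tangent to NW there, SW ⟂ NW, so S = W + (0, 6.4) = (-33.70, 6.400). Since SB ⟂ BA (tangency), |SA| = √(6.4² + 25.2²) = 26.00 regardless of where B sits on A1. So A lies on both circle(N, 50.76) and circle(S, 26.00); the above-NW intersection is A = (-39.63, 31.71). B is the foot of the tangent from A: B = (-28.02, 9.349).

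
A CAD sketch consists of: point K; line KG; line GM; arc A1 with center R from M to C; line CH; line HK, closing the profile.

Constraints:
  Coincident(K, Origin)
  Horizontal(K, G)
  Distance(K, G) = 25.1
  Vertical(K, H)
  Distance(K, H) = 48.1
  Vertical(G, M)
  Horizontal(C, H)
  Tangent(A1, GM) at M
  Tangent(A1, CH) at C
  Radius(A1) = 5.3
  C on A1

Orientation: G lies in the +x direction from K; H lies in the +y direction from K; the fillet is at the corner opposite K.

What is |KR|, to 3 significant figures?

47.2

K is at the origin; K and G share the same y with |KG| = 25.1 and G on the +x side, so G = (25.1, 0.00). K and H share the same x with |KH| = 48.1 and H on the +y side, so H = (0.00, 48.1). The virtual corner opposite K is at (25.1, 48.1). Since A1 is tangent to GM there, RM ⟂ GM and the tangent condition forces RC to be normal to CH, with radius 5.3, so the center R sits 5.3 in from both sides at R = (19.8, 42.8). Then |KR| = |R − K| = 47.2.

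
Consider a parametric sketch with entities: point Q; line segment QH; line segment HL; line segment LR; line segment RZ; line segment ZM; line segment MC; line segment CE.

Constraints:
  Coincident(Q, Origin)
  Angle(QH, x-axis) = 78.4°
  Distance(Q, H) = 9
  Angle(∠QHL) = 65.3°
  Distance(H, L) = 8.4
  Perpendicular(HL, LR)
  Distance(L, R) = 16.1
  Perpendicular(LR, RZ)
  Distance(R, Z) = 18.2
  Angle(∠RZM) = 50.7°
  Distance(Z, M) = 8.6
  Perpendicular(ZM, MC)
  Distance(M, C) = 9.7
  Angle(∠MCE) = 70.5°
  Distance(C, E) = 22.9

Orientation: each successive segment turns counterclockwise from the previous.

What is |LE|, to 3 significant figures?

37.0

Q is at the origin; QH runs at 78.4° with length 9.0, so H = (1.81, 8.82). ∠QHL = 65.3° gives HL at -167° from the x-axis; with |HL| = 8.4, L = (-6.37, 6.91). HL ⟂ LR, so LR runs at -76.9°; with |LR| = 16.1, R = (-2.72, -8.77). LR is perpendicular to RZ, so RZ runs at 13.1°; with |RZ| = 18.2, Z = (15.0, -4.64). ∠RZM = 50.7° gives ZM at 142° from the x-axis; with |ZM| = 8.6, M = (8.19, 0.604). ZM is perpendicular to MC, so MC runs at -128°; with |MC| = 9.7, C = (2.27, -7.08). ∠MCE = 70.5° gives CE at -18.1° from the x-axis; with |CE| = 22.9, E = (24.0, -14.2). Then |LE| = |E − L| = 37.0.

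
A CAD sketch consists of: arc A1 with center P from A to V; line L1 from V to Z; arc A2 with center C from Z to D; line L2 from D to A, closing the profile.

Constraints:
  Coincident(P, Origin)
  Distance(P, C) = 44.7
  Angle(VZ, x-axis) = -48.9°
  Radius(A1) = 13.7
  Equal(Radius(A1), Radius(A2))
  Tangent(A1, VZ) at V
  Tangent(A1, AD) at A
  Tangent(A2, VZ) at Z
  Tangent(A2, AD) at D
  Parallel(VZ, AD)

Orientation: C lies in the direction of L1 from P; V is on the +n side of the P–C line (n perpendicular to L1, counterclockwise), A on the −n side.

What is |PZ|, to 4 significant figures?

46.75

The slot axis is L1's direction at -48.9°, so u = (cos -48.9°, sin -48.9°) = (0.6574, -0.7536) and n = (−sin -48.9°, cos -48.9°) = (0.7536, 0.6574). P is at the origin and C lies 44.7 along u from P, so C = 44.7·u = (29.38, -33.68). Tangency of A1 to both parallel lines with radius 13.7 puts V and A at P ± 13.7·n: V = (10.32, 9.006), A = (-10.32, -9.006). Equal radii place Z and D the same way about C: Z = C + 13.7·n = (39.71, -24.68), D = C − 13.7·n = (19.06, -42.69). Then |PZ| = |Z − P| = 46.75.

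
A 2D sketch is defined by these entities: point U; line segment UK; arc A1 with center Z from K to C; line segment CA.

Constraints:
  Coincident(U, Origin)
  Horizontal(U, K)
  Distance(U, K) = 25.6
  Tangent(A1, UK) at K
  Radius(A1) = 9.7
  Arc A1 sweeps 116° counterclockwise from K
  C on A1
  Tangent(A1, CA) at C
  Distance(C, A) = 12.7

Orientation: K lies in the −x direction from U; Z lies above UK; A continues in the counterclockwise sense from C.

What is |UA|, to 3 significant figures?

33.9

U is at the origin; U and K share the same y with |UK| = 25.6 and K on the −x side, so K = (-25.6, 0.00). The tangent condition forces ZK to be normal to UK, so Z = K + (0, 9.7) = (-25.6, 9.70). On A1, K sits at bearing -90° from Z; a 116° counterclockwise sweep puts C at bearing 26°, so C = Z + 9.7·(cos 26°, sin 26°) = (-16.9, 14.0). Tangency of A1 to CA means the radius ZC is perpendicular to CA, so CA runs along (−sin 26°, cos 26°); with |CA| = 12.7, A = (-22.4, 25.4). Then |UA| = |A − U| = 33.9.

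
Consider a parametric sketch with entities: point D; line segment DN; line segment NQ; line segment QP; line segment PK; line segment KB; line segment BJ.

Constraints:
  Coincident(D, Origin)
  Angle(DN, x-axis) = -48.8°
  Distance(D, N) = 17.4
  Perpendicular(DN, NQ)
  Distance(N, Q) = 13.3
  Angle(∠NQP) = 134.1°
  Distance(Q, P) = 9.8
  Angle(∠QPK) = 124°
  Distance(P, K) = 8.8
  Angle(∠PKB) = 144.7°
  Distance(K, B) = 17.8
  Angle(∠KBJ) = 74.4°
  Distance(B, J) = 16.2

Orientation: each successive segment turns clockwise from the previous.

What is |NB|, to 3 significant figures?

28.2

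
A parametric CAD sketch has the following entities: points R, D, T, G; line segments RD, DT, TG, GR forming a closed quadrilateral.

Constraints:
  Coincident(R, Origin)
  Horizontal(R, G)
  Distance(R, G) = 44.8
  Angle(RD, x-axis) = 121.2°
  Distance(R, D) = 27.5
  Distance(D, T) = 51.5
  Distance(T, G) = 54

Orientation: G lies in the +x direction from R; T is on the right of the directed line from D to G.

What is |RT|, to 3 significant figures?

26.6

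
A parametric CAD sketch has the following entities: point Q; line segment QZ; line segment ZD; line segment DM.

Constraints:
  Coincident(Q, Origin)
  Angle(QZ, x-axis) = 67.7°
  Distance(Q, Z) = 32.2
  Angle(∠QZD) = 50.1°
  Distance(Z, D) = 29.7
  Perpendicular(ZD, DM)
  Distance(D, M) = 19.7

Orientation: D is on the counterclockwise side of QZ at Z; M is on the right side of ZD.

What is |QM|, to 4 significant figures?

45.31

Q is at the origin; QZ runs at 67.7° with length 32.2, so Z = 32.2·(cos 67.7°, sin 67.7°) = (12.22, 29.79). ∠QZD = 50.1°, so ZD runs at 67.7° + (180° − 50.1°) = 197.6° from the x-axis; with |ZD| = 29.7, D = Z + 29.7·(cos 197.6°, sin 197.6°) = (-16.09, 20.81). The perpendicularity gives DM at right angles to ZD; with |DM| = 19.7 on the right of ZD, M = D + 19.7·(-0.3024, 0.9532) = (-22.05, 39.59). Then |QM| = |M − Q| = 45.31.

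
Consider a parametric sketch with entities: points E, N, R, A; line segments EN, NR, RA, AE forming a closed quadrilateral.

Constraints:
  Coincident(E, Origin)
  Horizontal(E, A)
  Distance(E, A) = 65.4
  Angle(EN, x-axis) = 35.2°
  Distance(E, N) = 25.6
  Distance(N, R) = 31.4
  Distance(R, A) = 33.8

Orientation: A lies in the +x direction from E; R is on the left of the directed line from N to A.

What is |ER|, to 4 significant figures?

56.88

E is at the origin; EA is horizontal with |EA| = 65.4 and A in +x, so A = (65.4, 0). EN runs at 35.2° with |EN| = 25.6, so N = (20.92, 14.76). R is determined by |NR| = 31.4 and |RA| = 33.8 together: it lies at the intersection of circle(N, 31.4) and circle(A, 33.8). With |NA| = 46.86, the foot of the radical line on NA is 21.76 from N and the perpendicular offset is √(31.4² − 21.76²) = 22.63. Taking the left-of-NA solution: R = (48.70, 29.39).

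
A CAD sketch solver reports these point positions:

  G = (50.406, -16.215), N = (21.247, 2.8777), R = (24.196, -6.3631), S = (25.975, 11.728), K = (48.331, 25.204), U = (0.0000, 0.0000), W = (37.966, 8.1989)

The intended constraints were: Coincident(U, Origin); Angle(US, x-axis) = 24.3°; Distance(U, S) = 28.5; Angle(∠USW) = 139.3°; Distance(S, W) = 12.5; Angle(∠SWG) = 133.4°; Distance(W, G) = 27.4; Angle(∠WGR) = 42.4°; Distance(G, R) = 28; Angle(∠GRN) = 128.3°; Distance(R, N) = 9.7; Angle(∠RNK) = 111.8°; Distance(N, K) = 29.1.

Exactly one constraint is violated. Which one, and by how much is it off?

Distance(N, K) = 29.1 — off by 6.00.

U = (0.00, 0.00) ✓; US at 24.30° ✓; |US| = 28.50 ✓; ∠USW = 139.3° ✓; |SW| = 12.50 ✓; ∠SWG = 133.4° ✓; |WG| = 27.40 ✓; ∠WGR = 42.40° ✓; |GR| = 28.00 ✓; ∠GRN = 128.3° ✓; |RN| = 9.700 ✓; ∠RNK = 111.8° ✓; |NK| = 35.10 ✗.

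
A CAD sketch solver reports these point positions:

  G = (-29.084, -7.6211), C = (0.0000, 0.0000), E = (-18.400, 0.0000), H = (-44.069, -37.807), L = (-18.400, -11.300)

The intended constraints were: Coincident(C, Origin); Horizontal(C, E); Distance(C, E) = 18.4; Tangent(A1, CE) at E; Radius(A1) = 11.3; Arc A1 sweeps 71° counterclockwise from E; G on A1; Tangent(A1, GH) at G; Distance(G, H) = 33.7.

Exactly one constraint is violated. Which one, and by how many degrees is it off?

Tangent(A1, GH) at G — off by 7.40°.

C = (0.00, 0.00) ✓; C.y = 0.00, E.y = 0.00 ✓; |CE| = 18.40 ✓; ∠(LE, EC) = 90.00° ✓; |LE| = 11.30 ✓; bearing(L→G) − bearing(L→E) = 71.00° ✓; |LG| = 11.30 ✓; ∠(LG, GH) = 97.40° ✗; |GH| = 33.70 ✓.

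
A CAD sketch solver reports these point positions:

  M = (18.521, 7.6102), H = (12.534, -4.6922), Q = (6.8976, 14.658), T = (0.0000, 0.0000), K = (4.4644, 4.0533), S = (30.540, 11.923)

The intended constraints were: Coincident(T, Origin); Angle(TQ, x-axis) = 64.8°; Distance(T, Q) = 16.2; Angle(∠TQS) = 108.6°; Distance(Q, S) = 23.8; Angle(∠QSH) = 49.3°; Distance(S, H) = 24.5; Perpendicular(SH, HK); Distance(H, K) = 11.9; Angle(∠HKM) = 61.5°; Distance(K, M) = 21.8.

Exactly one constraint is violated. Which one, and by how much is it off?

Distance(K, M) = 21.8 — off by 7.30.

T = (0.00, 0.00) ✓; TQ at 64.80° ✓; |TQ| = 16.20 ✓; ∠TQS = 108.6° ✓; |QS| = 23.80 ✓; ∠QSH = 49.30° ✓; |SH| = 24.50 ✓; ∠(SH, HK) = 90.00° ✓; |HK| = 11.90 ✓; ∠HKM = 61.50° ✓; |KM| = 14.50 ✗.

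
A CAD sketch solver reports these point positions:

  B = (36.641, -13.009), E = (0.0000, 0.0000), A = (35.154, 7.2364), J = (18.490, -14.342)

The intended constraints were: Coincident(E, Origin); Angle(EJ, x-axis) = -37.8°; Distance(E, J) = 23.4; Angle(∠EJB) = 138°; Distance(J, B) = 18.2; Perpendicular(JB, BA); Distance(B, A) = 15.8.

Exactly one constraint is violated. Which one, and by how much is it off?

Distance(B, A) = 15.8 — off by 4.50.

E = (0.00, 0.00) ✓; EJ at -37.80° ✓; |EJ| = 23.40 ✓; ∠EJB = 138.0° ✓; |JB| = 18.20 ✓; ∠(JB, BA) = 90.00° ✓; |BA| = 20.30 ✗.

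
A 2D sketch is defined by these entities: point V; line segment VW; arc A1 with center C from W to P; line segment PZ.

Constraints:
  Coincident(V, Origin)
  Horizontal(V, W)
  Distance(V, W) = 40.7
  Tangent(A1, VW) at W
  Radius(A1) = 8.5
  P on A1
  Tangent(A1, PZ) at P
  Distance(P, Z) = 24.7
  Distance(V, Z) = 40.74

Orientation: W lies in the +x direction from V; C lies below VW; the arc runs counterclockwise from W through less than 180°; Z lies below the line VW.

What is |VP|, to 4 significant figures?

33.08

Checks: |CP| = 8.500 ✓; ∠(CP, PZ) = 90.00° ✓; |PZ| = 24.70 ✓; |VZ| = 40.74 ✓.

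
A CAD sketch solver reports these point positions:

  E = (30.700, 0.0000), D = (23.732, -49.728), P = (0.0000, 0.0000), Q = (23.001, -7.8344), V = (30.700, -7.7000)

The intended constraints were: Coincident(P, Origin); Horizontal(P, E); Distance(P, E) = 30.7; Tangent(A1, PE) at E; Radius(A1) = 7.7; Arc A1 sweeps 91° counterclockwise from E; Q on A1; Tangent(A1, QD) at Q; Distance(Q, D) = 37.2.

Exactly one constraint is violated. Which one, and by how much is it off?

Distance(Q, D) = 37.2 — off by 4.70.

P = (0.00, 0.00) ✓; P.y = 0.00, E.y = 0.00 ✓; |PE| = 30.70 ✓; ∠(VE, EP) = 90.00° ✓; |VE| = 7.700 ✓; bearing(V→Q) − bearing(V→E) = 91.00° ✓; |VQ| = 7.700 ✓; ∠(VQ, QD) = 90.00° ✓; |QD| = 41.90 ✗.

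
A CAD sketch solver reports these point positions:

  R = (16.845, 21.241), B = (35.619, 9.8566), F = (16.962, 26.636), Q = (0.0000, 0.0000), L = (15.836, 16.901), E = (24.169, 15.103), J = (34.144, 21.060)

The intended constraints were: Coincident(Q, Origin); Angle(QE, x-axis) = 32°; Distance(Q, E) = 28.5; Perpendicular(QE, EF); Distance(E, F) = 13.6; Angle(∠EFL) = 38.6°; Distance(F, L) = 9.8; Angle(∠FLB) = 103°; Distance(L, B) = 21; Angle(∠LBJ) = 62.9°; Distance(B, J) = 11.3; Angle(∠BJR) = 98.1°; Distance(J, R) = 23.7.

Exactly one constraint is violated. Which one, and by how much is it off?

Distance(J, R) = 23.7 — off by 6.40.

Q = (0.00, 0.00) ✓; QE at 32.00° ✓; |QE| = 28.50 ✓; ∠(QE, EF) = 90.00° ✓; |EF| = 13.60 ✓; ∠EFL = 38.60° ✓; |FL| = 9.800 ✓; ∠FLB = 103.0° ✓; |LB| = 21.00 ✓; ∠LBJ = 62.90° ✓; |BJ| = 11.30 ✓; ∠BJR = 98.10° ✓; |JR| = 17.30 ✗.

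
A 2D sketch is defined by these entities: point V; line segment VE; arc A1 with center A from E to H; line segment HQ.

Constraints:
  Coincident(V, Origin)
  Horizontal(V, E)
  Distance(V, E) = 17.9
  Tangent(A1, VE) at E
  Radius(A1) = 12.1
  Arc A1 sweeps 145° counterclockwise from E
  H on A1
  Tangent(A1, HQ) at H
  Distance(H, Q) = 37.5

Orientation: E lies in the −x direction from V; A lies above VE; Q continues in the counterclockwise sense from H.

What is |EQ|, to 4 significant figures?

49.59

On A1, E sits at bearing -90° from A; a 145° counterclockwise sweep puts H at bearing 55°, so H = A + 12.1·(cos 55°, sin 55°) = (-10.96, 22.01). The tangent condition forces AH to be normal to HQ, so HQ runs along (−sin 55°, cos 55°); with |HQ| = 37.5, Q = (-41.68, 43.52). Then |EQ| = |Q − E| = 49.59.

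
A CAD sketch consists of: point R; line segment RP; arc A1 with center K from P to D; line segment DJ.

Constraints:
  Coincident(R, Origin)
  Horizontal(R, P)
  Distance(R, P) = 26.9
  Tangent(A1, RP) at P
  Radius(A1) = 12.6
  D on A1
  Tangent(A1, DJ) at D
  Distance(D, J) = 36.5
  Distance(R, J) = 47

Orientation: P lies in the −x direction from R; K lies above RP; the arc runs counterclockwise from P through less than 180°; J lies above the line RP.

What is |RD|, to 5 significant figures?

17.829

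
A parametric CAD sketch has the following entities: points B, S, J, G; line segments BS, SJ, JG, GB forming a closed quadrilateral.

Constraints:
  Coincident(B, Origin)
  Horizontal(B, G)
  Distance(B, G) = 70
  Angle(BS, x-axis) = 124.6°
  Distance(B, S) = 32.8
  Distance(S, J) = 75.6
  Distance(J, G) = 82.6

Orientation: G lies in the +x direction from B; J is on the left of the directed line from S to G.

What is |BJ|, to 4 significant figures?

85.60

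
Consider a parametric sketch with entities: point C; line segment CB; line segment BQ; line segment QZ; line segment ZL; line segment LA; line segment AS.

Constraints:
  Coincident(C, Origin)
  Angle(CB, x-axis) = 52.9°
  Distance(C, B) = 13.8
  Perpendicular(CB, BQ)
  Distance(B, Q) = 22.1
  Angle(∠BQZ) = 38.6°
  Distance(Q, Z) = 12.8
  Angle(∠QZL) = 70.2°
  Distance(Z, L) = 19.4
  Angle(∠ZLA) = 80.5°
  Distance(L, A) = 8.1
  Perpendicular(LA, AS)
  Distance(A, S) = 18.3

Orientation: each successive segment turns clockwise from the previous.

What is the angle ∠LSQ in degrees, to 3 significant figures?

73.0°

C is at the origin; CB runs at 52.9° with length 13.8, so B = (8.32, 11.0). CB is perpendicular to BQ, so BQ runs at -37.1°; with |BQ| = 22.1, Q = (26.0, -2.32). ∠BQZ = 38.6° gives QZ at -178° from the x-axis; with |QZ| = 12.8, Z = (13.2, -2.66). ∠QZL = 70.2° gives ZL at 71.7° from the x-axis; with |ZL| = 19.4, L = (19.2, 15.8). ∠ZLA = 80.5° gives LA at -27.8° from the x-axis; with |LA| = 8.1, A = (26.4, 12.0). LA is perpendicular to AS, so AS runs at -118°; with |AS| = 18.3, S = (17.9, -4.21). Then cos ∠LSQ = SL·SQ / (|SL||SQ|), giving 73.0°.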